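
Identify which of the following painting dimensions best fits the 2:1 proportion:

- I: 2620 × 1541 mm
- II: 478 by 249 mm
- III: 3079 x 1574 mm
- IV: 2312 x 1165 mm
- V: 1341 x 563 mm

IV

Target 2:1 ≈ 2.000.
I: 1.700 (Δ0.300)  II: 1.920 (Δ0.080)  III: 1.956 (Δ0.044)  IV: 1.985 (Δ0.015)  V: 2.382 (Δ0.382)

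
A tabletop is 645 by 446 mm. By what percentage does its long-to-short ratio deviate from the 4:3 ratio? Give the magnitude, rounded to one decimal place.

8.5%

Ratio = 645 / 446 ≈ 1.4462.
Ideal 4:3 ≈ 1.3333. |1.4462 − 1.3333| / 1.3333 ≈ 8.47% → 8.5%.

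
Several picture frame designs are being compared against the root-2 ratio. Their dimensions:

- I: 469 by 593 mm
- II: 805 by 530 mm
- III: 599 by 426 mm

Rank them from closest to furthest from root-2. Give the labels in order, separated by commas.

III, II, I

Ratios: I = 593 / 469 ≈ 1.264; II = 805 / 530 ≈ 1.519; III = 599 / 426 ≈ 1.406.
|Δ from 1.414|: I 0.150; II 0.105; III 0.008.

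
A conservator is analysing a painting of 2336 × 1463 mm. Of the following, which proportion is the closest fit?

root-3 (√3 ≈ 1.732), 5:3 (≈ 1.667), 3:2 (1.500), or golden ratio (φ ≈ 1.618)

golden ratio

2336/1463 ≈ 1.597. Nearest candidates are golden ratio (1.618, off by 0.021) and 5:3 (1.667, off by 0.070).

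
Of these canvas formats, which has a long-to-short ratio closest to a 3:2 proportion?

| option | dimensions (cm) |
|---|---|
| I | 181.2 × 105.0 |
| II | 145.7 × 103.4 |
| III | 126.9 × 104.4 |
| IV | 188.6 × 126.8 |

IV

Ratios (long/short): I ≈ 1.726; II ≈ 1.409; III ≈ 1.216; IV ≈ 1.487.
3:2 ≈ 1.500; option IV is nearest (Δ 0.013).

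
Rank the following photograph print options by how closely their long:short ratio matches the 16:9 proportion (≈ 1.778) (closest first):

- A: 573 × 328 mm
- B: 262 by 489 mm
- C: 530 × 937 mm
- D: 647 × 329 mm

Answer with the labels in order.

C, A, B, D

A: 573/328 ≈ 1.747 → |1.747 − 1.778| = 0.031
B: 489/262 ≈ 1.866 → |1.866 − 1.778| = 0.088
C: 937/530 ≈ 1.768 → |1.768 − 1.778| = 0.010
D: 647/329 ≈ 1.967 → |1.967 − 1.778| = 0.189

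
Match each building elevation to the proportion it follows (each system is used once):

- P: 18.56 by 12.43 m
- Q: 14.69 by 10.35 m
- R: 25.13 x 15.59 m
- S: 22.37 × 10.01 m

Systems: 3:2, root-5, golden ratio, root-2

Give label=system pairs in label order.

P=3:2, Q=root-2, R=golden ratio, S=root-5

P = 18.56/12.43 ≈ 1.493 → 3:2 (1.500)
Q = 14.69/10.35 ≈ 1.419 → root-2 (1.414)
R = 25.13/15.59 ≈ 1.612 → golden ratio (1.618)
S = 22.37/10.01 ≈ 2.235 → root-5 (2.236)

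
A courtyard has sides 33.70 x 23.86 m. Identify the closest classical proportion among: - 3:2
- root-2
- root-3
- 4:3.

root-2

Ratio = 33.70 / 23.86 ≈ 1.412.
Distances: 3:2 1.500 (Δ 0.088); root-2 1.414 (Δ 0.002); root-3 1.732 (Δ 0.320); 4:3 1.333 (Δ 0.079).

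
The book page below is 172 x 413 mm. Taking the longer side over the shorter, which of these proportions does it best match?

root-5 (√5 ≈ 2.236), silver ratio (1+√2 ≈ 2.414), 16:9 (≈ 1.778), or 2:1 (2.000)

Ratio = 413 / 172 ≈ 2.401.
Distances: root-5 2.236 (Δ 0.165); silver ratio 2.414 (Δ 0.013); 16:9 1.778 (Δ 0.623); 2:1 2.000 (Δ 0.401).

silver ratio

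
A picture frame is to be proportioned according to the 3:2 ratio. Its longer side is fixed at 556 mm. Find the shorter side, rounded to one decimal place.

3:2 = 1.50000.
Shorter side = 556 ÷ 1.50000 ≈ 370.667 → 370.7 mm.

370.7 mm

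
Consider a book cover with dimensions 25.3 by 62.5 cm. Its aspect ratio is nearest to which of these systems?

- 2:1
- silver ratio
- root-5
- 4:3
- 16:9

Ratio = 62.5 / 25.3 ≈ 2.470.
Distances: 2:1 2.000 (Δ 0.470); silver ratio 2.414 (Δ 0.056); root-5 2.236 (Δ 0.234); 4:3 1.333 (Δ 1.137); 16:9 1.778 (Δ 0.692).

silver ratio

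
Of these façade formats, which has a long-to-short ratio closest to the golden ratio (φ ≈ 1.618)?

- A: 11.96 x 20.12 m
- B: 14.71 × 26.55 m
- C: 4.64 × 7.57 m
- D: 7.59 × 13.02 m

C

Target golden ratio ≈ 1.618.
A: 1.682 (Δ0.064)  B: 1.805 (Δ0.187)  C: 1.631 (Δ0.013)  D: 1.715 (Δ0.097)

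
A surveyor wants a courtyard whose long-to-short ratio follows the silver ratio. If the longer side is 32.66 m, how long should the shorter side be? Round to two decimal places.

silver ratio ≈ 2.41421.
Shorter side = 32.66 ÷ 2.41421 ≈ 13.5282 → 13.53 m.

13.53 m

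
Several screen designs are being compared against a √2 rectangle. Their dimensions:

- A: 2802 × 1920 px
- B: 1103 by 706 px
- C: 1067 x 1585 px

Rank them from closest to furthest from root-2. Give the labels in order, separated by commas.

A, C, B

Ratios: A = 2802 / 1920 ≈ 1.459; B = 1103 / 706 ≈ 1.562; C = 1585 / 1067 ≈ 1.485.
|Δ from 1.414|: A 0.045; B 0.148; C 0.071.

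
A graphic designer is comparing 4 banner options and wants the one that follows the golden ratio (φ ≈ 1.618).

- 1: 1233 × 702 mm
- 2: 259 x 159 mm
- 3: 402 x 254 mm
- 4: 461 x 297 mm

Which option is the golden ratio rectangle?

2

Ratios (long/short): 1 ≈ 1.756; 2 ≈ 1.629; 3 ≈ 1.583; 4 ≈ 1.552.
golden ratio ≈ 1.618; option 2 is nearest (Δ 0.011).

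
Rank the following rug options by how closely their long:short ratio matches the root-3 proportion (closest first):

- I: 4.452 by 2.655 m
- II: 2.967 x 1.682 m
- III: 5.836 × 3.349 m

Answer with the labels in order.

I: 4.452/2.655 ≈ 1.677 → |1.677 − 1.732| = 0.055
II: 2.967/1.682 ≈ 1.764 → |1.764 − 1.732| = 0.032
III: 5.836/3.349 ≈ 1.743 → |1.743 − 1.732| = 0.011

III, II, I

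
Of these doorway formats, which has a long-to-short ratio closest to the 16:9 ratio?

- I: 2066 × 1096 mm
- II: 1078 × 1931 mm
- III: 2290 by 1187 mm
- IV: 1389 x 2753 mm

Target 16:9 ≈ 1.778.
I: 1.885 (Δ0.107)  II: 1.791 (Δ0.013)  III: 1.929 (Δ0.151)  IV: 1.982 (Δ0.204)

II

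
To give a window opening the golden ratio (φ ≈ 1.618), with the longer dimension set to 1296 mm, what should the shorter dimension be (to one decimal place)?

801.0 mm

golden ratio ≈ 1.61803.
Shorter side = 1296 ÷ 1.61803 ≈ 800.974 → 801.0 mm.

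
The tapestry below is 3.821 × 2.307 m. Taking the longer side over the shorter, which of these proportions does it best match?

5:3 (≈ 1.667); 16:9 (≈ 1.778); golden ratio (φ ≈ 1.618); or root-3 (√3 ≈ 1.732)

3.821/2.307 ≈ 1.656. Nearest candidates are 5:3 (1.667, off by 0.011) and golden ratio (1.618, off by 0.038).

5:3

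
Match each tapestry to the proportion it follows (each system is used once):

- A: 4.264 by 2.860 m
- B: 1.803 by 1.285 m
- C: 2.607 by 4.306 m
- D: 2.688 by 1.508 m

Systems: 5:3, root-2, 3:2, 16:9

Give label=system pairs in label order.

A=3:2, B=root-2, C=5:3, D=16:9

A = 4.264/2.860 ≈ 1.491 → 3:2 (1.500)
B = 1.803/1.285 ≈ 1.403 → root-2 (1.414)
C = 4.306/2.607 ≈ 1.652 → 5:3 (1.667)
D = 2.688/1.508 ≈ 1.782 → 16:9 (1.778)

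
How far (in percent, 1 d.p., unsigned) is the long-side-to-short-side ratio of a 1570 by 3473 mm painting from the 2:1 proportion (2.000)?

10.6%

Ratio = 3473 / 1570 ≈ 2.2121.
Ideal 2:1 = 2.0000. |2.2121 − 2.0000| / 2.0000 ≈ 10.60% → 10.6%.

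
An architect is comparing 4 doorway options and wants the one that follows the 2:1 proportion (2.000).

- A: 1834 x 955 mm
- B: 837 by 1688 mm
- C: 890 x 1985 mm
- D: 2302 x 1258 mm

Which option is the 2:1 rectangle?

Target 2:1 ≈ 2.000.
A: 1.920 (Δ0.080)  B: 2.017 (Δ0.017)  C: 2.230 (Δ0.230)  D: 1.830 (Δ0.170)

B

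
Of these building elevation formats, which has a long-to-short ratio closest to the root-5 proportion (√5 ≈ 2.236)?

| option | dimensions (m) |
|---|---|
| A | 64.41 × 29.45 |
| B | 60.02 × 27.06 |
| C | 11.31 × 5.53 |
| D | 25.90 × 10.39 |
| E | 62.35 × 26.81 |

Ratios (long/short): A ≈ 2.187; B ≈ 2.218; C ≈ 2.045; D ≈ 2.493; E ≈ 2.326.
root-5 ≈ 2.236; option B is nearest (Δ 0.018).

B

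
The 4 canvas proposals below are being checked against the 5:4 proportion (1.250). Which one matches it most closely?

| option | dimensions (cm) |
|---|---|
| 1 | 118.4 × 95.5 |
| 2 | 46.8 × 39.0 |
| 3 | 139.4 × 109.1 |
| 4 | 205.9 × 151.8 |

1

Ratios (long/short): 1 ≈ 1.240; 2 ≈ 1.200; 3 ≈ 1.278; 4 ≈ 1.356.
5:4 ≈ 1.250; option 1 is nearest (Δ 0.010).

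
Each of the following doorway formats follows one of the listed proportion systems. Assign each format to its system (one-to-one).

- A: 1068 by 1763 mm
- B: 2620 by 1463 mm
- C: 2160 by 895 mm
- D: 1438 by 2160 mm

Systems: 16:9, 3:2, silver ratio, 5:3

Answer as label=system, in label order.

A = 1763/1068 ≈ 1.651 → 5:3 (1.667)
B = 2620/1463 ≈ 1.791 → 16:9 (1.778)
C = 2160/895 ≈ 2.413 → silver ratio (2.414)
D = 2160/1438 ≈ 1.502 → 3:2 (1.500)

A=5:3, B=16:9, C=silver ratio, D=3:2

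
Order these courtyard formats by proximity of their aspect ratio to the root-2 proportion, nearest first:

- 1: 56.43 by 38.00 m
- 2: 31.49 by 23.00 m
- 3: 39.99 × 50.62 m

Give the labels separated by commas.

2, 1, 3

Ratios: 1 = 56.43 / 38.00 ≈ 1.485; 2 = 31.49 / 23.00 ≈ 1.369; 3 = 50.62 / 39.99 ≈ 1.266.
|Δ from 1.414|: 1 0.071; 2 0.045; 3 0.148.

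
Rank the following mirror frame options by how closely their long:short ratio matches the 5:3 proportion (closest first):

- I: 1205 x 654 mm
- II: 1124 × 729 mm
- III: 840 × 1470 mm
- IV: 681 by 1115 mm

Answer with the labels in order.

IV, III, II, I

Ratios: I = 1205 / 654 ≈ 1.843; II = 1124 / 729 ≈ 1.542; III = 1470 / 840 ≈ 1.750; IV = 1115 / 681 ≈ 1.637.
|Δ from 1.667|: I 0.176; II 0.125; III 0.083; IV 0.030.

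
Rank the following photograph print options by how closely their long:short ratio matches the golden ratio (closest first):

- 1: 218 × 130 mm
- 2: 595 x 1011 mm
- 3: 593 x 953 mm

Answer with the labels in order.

1: 218/130 ≈ 1.677 → |1.677 − 1.618| = 0.059
2: 1011/595 ≈ 1.699 → |1.699 − 1.618| = 0.081
3: 953/593 ≈ 1.607 → |1.607 − 1.618| = 0.011

3, 1, 2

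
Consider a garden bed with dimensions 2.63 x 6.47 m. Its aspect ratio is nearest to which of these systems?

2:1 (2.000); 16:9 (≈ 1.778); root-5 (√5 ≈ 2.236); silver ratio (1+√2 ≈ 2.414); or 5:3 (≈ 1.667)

silver ratio

6.47/2.63 ≈ 2.460. Nearest candidates are silver ratio (2.414, off by 0.046) and root-5 (2.236, off by 0.224).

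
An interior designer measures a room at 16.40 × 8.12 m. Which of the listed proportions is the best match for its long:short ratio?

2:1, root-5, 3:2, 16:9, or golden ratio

16.40/8.12 ≈ 2.020. Nearest candidates are 2:1 (2.000, off by 0.020) and root-5 (2.236, off by 0.216).

2:1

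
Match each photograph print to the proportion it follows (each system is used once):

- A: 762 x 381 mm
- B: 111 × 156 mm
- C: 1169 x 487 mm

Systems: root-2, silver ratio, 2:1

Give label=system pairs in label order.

A = 762/381 ≈ 2.000 → 2:1 (2.000)
B = 156/111 ≈ 1.405 → root-2 (1.414)
C = 1169/487 ≈ 2.400 → silver ratio (2.414)

A=2:1, B=root-2, C=silver ratio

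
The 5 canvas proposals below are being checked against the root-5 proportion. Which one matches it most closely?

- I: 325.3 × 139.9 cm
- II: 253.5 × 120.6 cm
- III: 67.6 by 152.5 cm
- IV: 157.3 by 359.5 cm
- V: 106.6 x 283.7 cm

III

Ratios (long/short): I ≈ 2.325; II ≈ 2.102; III ≈ 2.256; IV ≈ 2.285; V ≈ 2.661.
root-5 ≈ 2.236; option III is nearest (Δ 0.020).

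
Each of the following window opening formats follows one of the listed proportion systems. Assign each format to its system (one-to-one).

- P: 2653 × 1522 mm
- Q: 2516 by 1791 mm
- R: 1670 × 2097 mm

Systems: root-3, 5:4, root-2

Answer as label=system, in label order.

P = 2653/1522 ≈ 1.743 → root-3 (1.732)
Q = 2516/1791 ≈ 1.405 → root-2 (1.414)
R = 2097/1670 ≈ 1.256 → 5:4 (1.250)

P=root-3, Q=root-2, R=5:4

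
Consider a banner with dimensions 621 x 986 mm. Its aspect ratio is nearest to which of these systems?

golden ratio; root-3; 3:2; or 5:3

golden ratio

986/621 ≈ 1.588. Nearest candidates are golden ratio (1.618, off by 0.030) and 5:3 (1.667, off by 0.079).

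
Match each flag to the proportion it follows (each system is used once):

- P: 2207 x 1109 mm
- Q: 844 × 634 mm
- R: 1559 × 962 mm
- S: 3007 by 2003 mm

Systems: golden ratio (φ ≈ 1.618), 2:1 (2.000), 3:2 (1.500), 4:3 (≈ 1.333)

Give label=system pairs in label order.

P = 2207/1109 ≈ 1.990 → 2:1 (2.000)
Q = 844/634 ≈ 1.331 → 4:3 (1.333)
R = 1559/962 ≈ 1.621 → golden ratio (1.618)
S = 3007/2003 ≈ 1.501 → 3:2 (1.500)

P=2:1, Q=4:3, R=golden ratio, S=3:2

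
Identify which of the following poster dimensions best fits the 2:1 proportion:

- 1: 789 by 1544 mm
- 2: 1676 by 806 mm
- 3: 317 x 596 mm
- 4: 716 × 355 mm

4

Target 2:1 ≈ 2.000.
1: 1.957 (Δ0.043)  2: 2.079 (Δ0.079)  3: 1.880 (Δ0.120)  4: 2.017 (Δ0.017)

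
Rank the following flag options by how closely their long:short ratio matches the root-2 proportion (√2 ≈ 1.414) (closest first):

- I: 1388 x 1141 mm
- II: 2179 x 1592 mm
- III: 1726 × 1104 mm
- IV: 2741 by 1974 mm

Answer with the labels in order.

IV, II, III, I

I: 1388/1141 ≈ 1.216 → |1.216 − 1.414| = 0.198
II: 2179/1592 ≈ 1.369 → |1.369 − 1.414| = 0.045
III: 1726/1104 ≈ 1.563 → |1.563 − 1.414| = 0.149
IV: 2741/1974 ≈ 1.389 → |1.389 − 1.414| = 0.025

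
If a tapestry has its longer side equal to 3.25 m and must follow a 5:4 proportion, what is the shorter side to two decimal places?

2.60 m

5:4 = 1.25000.
Shorter side = 3.25 ÷ 1.25000 ≈ 2.6000 → 2.60 m.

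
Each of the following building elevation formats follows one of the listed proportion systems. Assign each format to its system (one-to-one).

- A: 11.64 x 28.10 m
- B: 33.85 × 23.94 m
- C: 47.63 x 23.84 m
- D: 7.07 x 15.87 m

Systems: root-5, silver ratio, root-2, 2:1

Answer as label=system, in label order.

A=silver ratio, B=root-2, C=2:1, D=root-5

A = 28.10/11.64 ≈ 2.414 → silver ratio (2.414)
B = 33.85/23.94 ≈ 1.414 → root-2 (1.414)
C = 47.63/23.84 ≈ 1.998 → 2:1 (2.000)
D = 15.87/7.07 ≈ 2.245 → root-5 (2.236)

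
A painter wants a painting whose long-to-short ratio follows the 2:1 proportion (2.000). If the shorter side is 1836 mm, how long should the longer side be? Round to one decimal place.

2:1 = 2.00000.
Longer side = 1836 × 2.00000 ≈ 3672.000 → 3672.0 mm.

3672.0 mm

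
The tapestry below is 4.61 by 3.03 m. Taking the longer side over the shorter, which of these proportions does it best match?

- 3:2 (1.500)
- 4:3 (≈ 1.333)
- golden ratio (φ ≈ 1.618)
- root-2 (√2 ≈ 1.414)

3:2

4.61/3.03 ≈ 1.521. Nearest candidates are 3:2 (1.500, off by 0.021) and golden ratio (1.618, off by 0.097).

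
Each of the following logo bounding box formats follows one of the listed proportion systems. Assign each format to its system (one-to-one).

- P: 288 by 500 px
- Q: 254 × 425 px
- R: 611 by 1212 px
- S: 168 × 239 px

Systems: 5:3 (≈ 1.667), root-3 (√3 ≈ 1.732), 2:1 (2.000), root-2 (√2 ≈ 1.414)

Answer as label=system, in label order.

P=root-3, Q=5:3, R=2:1, S=root-2

P = 500/288 ≈ 1.736 → root-3 (1.732)
Q = 425/254 ≈ 1.673 → 5:3 (1.667)
R = 1212/611 ≈ 1.984 → 2:1 (2.000)
S = 239/168 ≈ 1.423 → root-2 (1.414)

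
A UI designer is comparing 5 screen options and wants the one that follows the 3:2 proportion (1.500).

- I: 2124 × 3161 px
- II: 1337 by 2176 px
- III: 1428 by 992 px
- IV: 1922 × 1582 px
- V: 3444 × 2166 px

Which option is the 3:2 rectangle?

Target 3:2 ≈ 1.500.
I: 1.488 (Δ0.012)  II: 1.628 (Δ0.128)  III: 1.440 (Δ0.060)  IV: 1.215 (Δ0.285)  V: 1.590 (Δ0.090)

I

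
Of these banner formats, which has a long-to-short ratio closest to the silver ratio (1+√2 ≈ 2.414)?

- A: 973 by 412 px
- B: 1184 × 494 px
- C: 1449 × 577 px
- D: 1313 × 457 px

Target silver ratio ≈ 2.414.
A: 2.362 (Δ0.052)  B: 2.397 (Δ0.017)  C: 2.511 (Δ0.097)  D: 2.873 (Δ0.459)

B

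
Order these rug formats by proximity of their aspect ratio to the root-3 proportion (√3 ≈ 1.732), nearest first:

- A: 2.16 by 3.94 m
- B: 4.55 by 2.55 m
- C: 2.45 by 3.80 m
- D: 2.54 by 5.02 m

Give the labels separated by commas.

B, A, C, D

Ratios: A = 3.94 / 2.16 ≈ 1.824; B = 4.55 / 2.55 ≈ 1.784; C = 3.80 / 2.45 ≈ 1.551; D = 5.02 / 2.54 ≈ 1.976.
|Δ from 1.732|: A 0.092; B 0.052; C 0.181; D 0.244.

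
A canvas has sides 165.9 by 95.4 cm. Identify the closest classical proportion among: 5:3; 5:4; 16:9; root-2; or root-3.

root-3

Ratio = 165.9 / 95.4 ≈ 1.739.
Distances: 5:3 1.667 (Δ 0.072); 5:4 1.250 (Δ 0.489); 16:9 1.778 (Δ 0.039); root-2 1.414 (Δ 0.325); root-3 1.732 (Δ 0.007).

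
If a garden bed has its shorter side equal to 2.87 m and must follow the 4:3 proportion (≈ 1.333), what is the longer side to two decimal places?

4:3 ≈ 1.33333.
Longer side = 2.87 × 1.33333 ≈ 3.8267 → 3.83 m.

3.83 m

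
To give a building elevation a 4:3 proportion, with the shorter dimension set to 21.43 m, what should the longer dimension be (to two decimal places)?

4:3 ≈ 1.33333.
Longer side = 21.43 × 1.33333 ≈ 28.5733 → 28.57 m.

28.57 m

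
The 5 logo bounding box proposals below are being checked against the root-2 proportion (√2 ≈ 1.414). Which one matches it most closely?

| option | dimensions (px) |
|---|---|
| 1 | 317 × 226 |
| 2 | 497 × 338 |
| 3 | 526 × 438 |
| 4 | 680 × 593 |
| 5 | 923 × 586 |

1

Ratios (long/short): 1 ≈ 1.403; 2 ≈ 1.470; 3 ≈ 1.201; 4 ≈ 1.147; 5 ≈ 1.575.
root-2 ≈ 1.414; option 1 is nearest (Δ 0.011).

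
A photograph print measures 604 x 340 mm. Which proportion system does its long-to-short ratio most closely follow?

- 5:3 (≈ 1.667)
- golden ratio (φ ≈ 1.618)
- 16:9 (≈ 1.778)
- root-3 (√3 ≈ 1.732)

Ratio = 604 / 340 ≈ 1.776.
Distances: 5:3 1.667 (Δ 0.109); golden ratio 1.618 (Δ 0.158); 16:9 1.778 (Δ 0.002); root-3 1.732 (Δ 0.044).

16:9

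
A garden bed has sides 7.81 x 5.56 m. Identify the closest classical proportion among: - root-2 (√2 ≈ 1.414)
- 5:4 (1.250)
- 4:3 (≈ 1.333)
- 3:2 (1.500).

root-2

Ratio = 7.81 / 5.56 ≈ 1.405.
Distances: root-2 1.414 (Δ 0.009); 5:4 1.250 (Δ 0.155); 4:3 1.333 (Δ 0.072); 3:2 1.500 (Δ 0.095).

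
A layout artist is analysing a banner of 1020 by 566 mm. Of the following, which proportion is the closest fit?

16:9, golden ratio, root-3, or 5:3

16:9

1020/566 ≈ 1.802. Nearest candidates are 16:9 (1.778, off by 0.024) and root-3 (1.732, off by 0.070).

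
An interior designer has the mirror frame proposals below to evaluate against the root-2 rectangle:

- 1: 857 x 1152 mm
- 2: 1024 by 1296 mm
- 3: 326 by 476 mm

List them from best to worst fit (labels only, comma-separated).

1: 1152/857 ≈ 1.344 → |1.344 − 1.414| = 0.070
2: 1296/1024 ≈ 1.266 → |1.266 − 1.414| = 0.148
3: 476/326 ≈ 1.460 → |1.460 − 1.414| = 0.046

3, 1, 2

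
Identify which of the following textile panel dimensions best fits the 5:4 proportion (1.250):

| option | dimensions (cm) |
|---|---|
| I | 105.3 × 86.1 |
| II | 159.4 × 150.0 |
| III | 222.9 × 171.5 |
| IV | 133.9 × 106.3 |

IV

Target 5:4 ≈ 1.250.
I: 1.223 (Δ0.027)  II: 1.063 (Δ0.187)  III: 1.300 (Δ0.050)  IV: 1.260 (Δ0.010)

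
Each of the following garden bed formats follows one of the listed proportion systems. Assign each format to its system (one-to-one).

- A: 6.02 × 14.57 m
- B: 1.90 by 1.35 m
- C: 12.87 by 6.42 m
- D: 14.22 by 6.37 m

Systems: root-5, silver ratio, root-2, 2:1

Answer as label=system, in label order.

Ratios: A ≈ 2.420; B ≈ 1.407; C ≈ 2.005; D ≈ 2.232.
Targets: root-5 ≈ 2.236; silver ratio ≈ 2.414; root-2 ≈ 1.414; 2:1 ≈ 2.000.

A=silver ratio, B=root-2, C=2:1, D=root-5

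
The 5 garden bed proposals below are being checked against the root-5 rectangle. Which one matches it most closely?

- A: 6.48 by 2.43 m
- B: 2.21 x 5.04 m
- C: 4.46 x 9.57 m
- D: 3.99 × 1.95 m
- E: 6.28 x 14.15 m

E

Target root-5 ≈ 2.236.
A: 2.667 (Δ0.431)  B: 2.281 (Δ0.045)  C: 2.146 (Δ0.090)  D: 2.046 (Δ0.190)  E: 2.253 (Δ0.017)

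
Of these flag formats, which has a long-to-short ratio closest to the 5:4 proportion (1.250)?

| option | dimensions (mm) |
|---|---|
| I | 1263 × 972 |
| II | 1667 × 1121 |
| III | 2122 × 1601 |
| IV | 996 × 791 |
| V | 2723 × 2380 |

Ratios (long/short): I ≈ 1.299; II ≈ 1.487; III ≈ 1.325; IV ≈ 1.259; V ≈ 1.144.
5:4 ≈ 1.250; option IV is nearest (Δ 0.009).

IV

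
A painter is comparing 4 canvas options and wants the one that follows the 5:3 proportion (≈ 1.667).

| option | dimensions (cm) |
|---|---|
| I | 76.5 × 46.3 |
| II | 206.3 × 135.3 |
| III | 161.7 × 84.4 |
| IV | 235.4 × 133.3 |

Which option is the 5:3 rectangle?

Target 5:3 ≈ 1.667.
I: 1.652 (Δ0.015)  II: 1.525 (Δ0.142)  III: 1.916 (Δ0.249)  IV: 1.766 (Δ0.099)

I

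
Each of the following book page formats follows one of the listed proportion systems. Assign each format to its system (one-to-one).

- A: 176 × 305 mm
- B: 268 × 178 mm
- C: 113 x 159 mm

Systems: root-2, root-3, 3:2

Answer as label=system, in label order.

Ratios: A ≈ 1.733; B ≈ 1.506; C ≈ 1.407.
Targets: root-2 ≈ 1.414; root-3 ≈ 1.732; 3:2 ≈ 1.500.

A=root-3, B=3:2, C=root-2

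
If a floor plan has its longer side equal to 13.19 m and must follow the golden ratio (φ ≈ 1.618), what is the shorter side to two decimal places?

golden ratio ≈ 1.61803.
Shorter side = 13.19 ÷ 1.61803 ≈ 8.1519 → 8.15 m.

8.15 m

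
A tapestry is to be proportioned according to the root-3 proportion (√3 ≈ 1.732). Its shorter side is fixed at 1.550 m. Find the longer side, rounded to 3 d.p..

2.685 m

root-3 ≈ 1.73205.
Longer side = 1.550 × 1.73205 ≈ 2.68468 → 2.685 m.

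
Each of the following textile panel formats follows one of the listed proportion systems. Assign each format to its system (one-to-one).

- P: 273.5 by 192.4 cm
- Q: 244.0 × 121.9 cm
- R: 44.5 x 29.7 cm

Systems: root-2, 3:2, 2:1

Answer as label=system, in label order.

P=root-2, Q=2:1, R=3:2

Ratios: P ≈ 1.422; Q ≈ 2.002; R ≈ 1.498.
Targets: root-2 ≈ 1.414; 3:2 ≈ 1.500; 2:1 ≈ 2.000.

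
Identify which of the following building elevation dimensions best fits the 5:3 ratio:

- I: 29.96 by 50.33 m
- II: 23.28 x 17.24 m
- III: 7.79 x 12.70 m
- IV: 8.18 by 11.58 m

Ratios (long/short): I ≈ 1.680; II ≈ 1.350; III ≈ 1.630; IV ≈ 1.416.
5:3 ≈ 1.667; option I is nearest (Δ 0.013).

I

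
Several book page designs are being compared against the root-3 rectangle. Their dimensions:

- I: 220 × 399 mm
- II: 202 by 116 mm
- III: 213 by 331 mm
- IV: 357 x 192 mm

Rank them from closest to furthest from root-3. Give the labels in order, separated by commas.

II, I, IV, III

Ratios: I = 399 / 220 ≈ 1.814; II = 202 / 116 ≈ 1.741; III = 331 / 213 ≈ 1.554; IV = 357 / 192 ≈ 1.859.
|Δ from 1.732|: I 0.082; II 0.009; III 0.178; IV 0.127.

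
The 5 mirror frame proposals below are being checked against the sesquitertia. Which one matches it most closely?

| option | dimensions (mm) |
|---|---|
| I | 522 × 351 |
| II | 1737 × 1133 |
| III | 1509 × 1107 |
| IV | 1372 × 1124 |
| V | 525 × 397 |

Ratios (long/short): I ≈ 1.487; II ≈ 1.533; III ≈ 1.363; IV ≈ 1.221; V ≈ 1.322.
4:3 ≈ 1.333; option V is nearest (Δ 0.011).

V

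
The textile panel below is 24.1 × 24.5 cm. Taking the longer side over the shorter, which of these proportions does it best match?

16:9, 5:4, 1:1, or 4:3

1:1

24.5/24.1 ≈ 1.017. Nearest candidates are 1:1 (1.000, off by 0.017) and 5:4 (1.250, off by 0.233).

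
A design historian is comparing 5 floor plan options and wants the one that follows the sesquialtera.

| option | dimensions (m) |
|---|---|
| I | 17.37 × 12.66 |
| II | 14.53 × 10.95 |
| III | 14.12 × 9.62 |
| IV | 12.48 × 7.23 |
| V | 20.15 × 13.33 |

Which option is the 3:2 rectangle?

Target 3:2 ≈ 1.500.
I: 1.372 (Δ0.128)  II: 1.327 (Δ0.173)  III: 1.468 (Δ0.032)  IV: 1.726 (Δ0.226)  V: 1.512 (Δ0.012)

V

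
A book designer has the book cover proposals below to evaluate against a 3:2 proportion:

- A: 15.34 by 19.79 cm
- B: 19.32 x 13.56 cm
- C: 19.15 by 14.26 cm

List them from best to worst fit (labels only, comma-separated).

B, C, A

A: 19.79/15.34 ≈ 1.290 → |1.290 − 1.500| = 0.210
B: 19.32/13.56 ≈ 1.425 → |1.425 − 1.500| = 0.075
C: 19.15/14.26 ≈ 1.343 → |1.343 − 1.500| = 0.157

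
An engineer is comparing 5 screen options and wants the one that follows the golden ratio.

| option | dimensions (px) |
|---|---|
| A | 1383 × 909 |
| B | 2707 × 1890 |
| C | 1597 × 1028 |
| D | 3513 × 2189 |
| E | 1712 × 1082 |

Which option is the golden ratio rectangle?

D

Ratios (long/short): A ≈ 1.521; B ≈ 1.432; C ≈ 1.554; D ≈ 1.605; E ≈ 1.582.
golden ratio ≈ 1.618; option D is nearest (Δ 0.013).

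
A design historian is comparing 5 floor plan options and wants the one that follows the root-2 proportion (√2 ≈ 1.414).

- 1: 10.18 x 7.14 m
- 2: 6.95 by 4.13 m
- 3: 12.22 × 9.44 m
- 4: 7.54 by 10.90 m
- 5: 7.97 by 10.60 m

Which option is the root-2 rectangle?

1

Target root-2 ≈ 1.414.
1: 1.426 (Δ0.012)  2: 1.683 (Δ0.269)  3: 1.294 (Δ0.120)  4: 1.446 (Δ0.032)  5: 1.330 (Δ0.084)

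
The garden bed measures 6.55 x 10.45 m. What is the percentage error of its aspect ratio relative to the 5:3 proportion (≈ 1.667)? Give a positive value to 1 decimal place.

4.3%

Ratio = 10.45 / 6.55 ≈ 1.5954.
Ideal 5:3 ≈ 1.6667. |1.5954 − 1.6667| / 1.6667 ≈ 4.28% → 4.3%.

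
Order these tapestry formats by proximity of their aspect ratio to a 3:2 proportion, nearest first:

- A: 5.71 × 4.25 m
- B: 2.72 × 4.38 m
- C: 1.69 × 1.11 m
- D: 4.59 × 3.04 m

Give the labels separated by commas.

D, C, B, A

A: 5.71/4.25 ≈ 1.344 → |1.344 − 1.500| = 0.156
B: 4.38/2.72 ≈ 1.610 → |1.610 − 1.500| = 0.110
C: 1.69/1.11 ≈ 1.523 → |1.523 − 1.500| = 0.023
D: 4.59/3.04 ≈ 1.510 → |1.510 − 1.500| = 0.010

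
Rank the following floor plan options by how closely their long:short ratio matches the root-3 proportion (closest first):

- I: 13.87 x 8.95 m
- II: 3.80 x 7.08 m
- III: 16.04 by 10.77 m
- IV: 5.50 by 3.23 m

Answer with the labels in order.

Ratios: I = 13.87 / 8.95 ≈ 1.550; II = 7.08 / 3.80 ≈ 1.863; III = 16.04 / 10.77 ≈ 1.489; IV = 5.50 / 3.23 ≈ 1.703.
|Δ from 1.732|: I 0.182; II 0.131; III 0.243; IV 0.029.

IV, II, I, III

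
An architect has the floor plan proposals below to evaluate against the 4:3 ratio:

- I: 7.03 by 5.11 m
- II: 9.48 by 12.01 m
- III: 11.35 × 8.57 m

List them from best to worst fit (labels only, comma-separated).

III, I, II

I: 7.03/5.11 ≈ 1.376 → |1.376 − 1.333| = 0.043
II: 12.01/9.48 ≈ 1.267 → |1.267 − 1.333| = 0.066
III: 11.35/8.57 ≈ 1.324 → |1.324 − 1.333| = 0.009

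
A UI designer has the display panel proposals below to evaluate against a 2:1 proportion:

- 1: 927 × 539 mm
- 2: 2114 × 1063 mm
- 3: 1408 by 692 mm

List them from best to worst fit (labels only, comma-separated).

Ratios: 1 = 927 / 539 ≈ 1.720; 2 = 2114 / 1063 ≈ 1.989; 3 = 1408 / 692 ≈ 2.035.
|Δ from 2.000|: 1 0.280; 2 0.011; 3 0.035.

2, 3, 1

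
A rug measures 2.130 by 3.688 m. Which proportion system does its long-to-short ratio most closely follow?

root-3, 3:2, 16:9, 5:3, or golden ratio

root-3

3.688/2.130 ≈ 1.731. Nearest candidates are root-3 (1.732, off by 0.001) and 16:9 (1.778, off by 0.047).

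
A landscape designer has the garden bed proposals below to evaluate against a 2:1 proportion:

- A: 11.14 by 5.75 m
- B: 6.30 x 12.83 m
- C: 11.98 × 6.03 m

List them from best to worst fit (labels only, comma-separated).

A: 11.14/5.75 ≈ 1.937 → |1.937 − 2.000| = 0.063
B: 12.83/6.30 ≈ 2.037 → |2.037 − 2.000| = 0.037
C: 11.98/6.03 ≈ 1.987 → |1.987 − 2.000| = 0.013

C, B, A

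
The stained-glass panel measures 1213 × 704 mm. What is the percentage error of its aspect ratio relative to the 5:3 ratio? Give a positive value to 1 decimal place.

3.4%

Ratio = 1213 / 704 ≈ 1.7230.
Ideal 5:3 ≈ 1.6667. |1.7230 − 1.6667| / 1.6667 ≈ 3.38% → 3.4%.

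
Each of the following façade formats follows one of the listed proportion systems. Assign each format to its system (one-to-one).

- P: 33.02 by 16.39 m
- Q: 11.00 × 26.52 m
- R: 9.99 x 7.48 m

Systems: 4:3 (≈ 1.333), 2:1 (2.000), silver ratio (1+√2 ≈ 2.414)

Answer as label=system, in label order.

P = 33.02/16.39 ≈ 2.015 → 2:1 (2.000)
Q = 26.52/11.00 ≈ 2.411 → silver ratio (2.414)
R = 9.99/7.48 ≈ 1.336 → 4:3 (1.333)

P=2:1, Q=silver ratio, R=4:3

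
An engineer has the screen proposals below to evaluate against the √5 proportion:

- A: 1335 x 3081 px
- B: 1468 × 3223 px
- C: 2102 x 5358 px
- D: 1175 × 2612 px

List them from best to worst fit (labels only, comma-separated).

D, B, A, C

Ratios: A = 3081 / 1335 ≈ 2.308; B = 3223 / 1468 ≈ 2.196; C = 5358 / 2102 ≈ 2.549; D = 2612 / 1175 ≈ 2.223.
|Δ from 2.236|: A 0.072; B 0.040; C 0.313; D 0.013.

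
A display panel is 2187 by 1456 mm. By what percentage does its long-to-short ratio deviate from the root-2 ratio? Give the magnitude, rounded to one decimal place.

Ratio = 2187 / 1456 ≈ 1.5021.
Ideal root-2 ≈ 1.4142. |1.5021 − 1.4142| / 1.4142 ≈ 6.22% → 6.2%.

6.2%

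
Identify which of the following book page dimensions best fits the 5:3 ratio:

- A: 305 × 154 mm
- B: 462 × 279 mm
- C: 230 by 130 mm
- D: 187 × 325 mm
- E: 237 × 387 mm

Ratios (long/short): A ≈ 1.981; B ≈ 1.656; C ≈ 1.769; D ≈ 1.738; E ≈ 1.633.
5:3 ≈ 1.667; option B is nearest (Δ 0.011).

B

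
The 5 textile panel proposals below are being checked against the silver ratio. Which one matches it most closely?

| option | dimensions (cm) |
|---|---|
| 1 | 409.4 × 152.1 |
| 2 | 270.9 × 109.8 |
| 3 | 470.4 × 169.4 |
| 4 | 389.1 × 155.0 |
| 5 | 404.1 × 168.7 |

Target silver ratio ≈ 2.414.
1: 2.692 (Δ0.278)  2: 2.467 (Δ0.053)  3: 2.777 (Δ0.363)  4: 2.510 (Δ0.096)  5: 2.395 (Δ0.019)

5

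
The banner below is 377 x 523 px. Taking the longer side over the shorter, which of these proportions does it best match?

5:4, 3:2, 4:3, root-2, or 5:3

523/377 ≈ 1.387. Nearest candidates are root-2 (1.414, off by 0.027) and 4:3 (1.333, off by 0.054).

root-2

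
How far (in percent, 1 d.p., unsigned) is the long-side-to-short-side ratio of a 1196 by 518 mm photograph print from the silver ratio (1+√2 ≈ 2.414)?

Ratio = 1196 / 518 ≈ 2.3089.
Ideal silver ratio ≈ 2.4142. |2.3089 − 2.4142| / 2.4142 ≈ 4.36% → 4.4%.

4.4%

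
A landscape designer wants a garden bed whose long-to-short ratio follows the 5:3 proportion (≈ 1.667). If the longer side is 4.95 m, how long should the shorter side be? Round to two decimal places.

2.97 m

5:3 ≈ 1.66667.
Shorter side = 4.95 ÷ 1.66667 ≈ 2.9700 → 2.97 m.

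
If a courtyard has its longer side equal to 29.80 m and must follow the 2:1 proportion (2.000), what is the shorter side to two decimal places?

2:1 = 2.00000.
Shorter side = 29.80 ÷ 2.00000 ≈ 14.9000 → 14.90 m.

14.90 m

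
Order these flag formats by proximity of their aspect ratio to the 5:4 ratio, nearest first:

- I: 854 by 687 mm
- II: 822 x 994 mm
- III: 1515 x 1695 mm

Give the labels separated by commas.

I, II, III

I: 854/687 ≈ 1.243 → |1.243 − 1.250| = 0.007
II: 994/822 ≈ 1.209 → |1.209 − 1.250| = 0.041
III: 1695/1515 ≈ 1.119 → |1.119 − 1.250| = 0.131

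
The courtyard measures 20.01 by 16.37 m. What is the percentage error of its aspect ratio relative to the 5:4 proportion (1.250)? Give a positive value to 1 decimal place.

Ratio = 20.01 / 16.37 ≈ 1.2224.
Ideal 5:4 = 1.2500. |1.2224 − 1.2500| / 1.2500 ≈ 2.21% → 2.2%.

2.2%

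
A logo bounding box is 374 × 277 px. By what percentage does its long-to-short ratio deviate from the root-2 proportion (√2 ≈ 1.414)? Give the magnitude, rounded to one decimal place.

4.5%

Ratio = 374 / 277 ≈ 1.3502.
Ideal root-2 ≈ 1.4142. |1.3502 − 1.4142| / 1.4142 ≈ 4.53% → 4.5%.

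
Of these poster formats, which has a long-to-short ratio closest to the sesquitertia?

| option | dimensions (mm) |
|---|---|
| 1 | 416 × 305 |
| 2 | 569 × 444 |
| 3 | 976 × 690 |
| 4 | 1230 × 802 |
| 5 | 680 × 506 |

Target 4:3 ≈ 1.333.
1: 1.364 (Δ0.031)  2: 1.282 (Δ0.051)  3: 1.414 (Δ0.081)  4: 1.534 (Δ0.201)  5: 1.344 (Δ0.011)

5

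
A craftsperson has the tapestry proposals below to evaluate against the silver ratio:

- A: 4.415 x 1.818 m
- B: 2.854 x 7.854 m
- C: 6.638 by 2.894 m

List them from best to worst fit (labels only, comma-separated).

A, C, B

A: 4.415/1.818 ≈ 2.428 → |2.428 − 2.414| = 0.014
B: 7.854/2.854 ≈ 2.752 → |2.752 − 2.414| = 0.338
C: 6.638/2.894 ≈ 2.294 → |2.294 − 2.414| = 0.120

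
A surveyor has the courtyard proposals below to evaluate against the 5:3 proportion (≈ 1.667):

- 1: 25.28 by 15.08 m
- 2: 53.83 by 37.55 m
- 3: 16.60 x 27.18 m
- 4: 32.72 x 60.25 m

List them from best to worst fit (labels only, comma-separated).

1, 3, 4, 2

1: 25.28/15.08 ≈ 1.676 → |1.676 − 1.667| = 0.009
2: 53.83/37.55 ≈ 1.434 → |1.434 − 1.667| = 0.233
3: 27.18/16.60 ≈ 1.637 → |1.637 − 1.667| = 0.030
4: 60.25/32.72 ≈ 1.841 → |1.841 − 1.667| = 0.174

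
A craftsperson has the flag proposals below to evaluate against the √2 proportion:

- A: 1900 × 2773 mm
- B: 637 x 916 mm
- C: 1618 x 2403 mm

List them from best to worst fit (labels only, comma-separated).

B, A, C

A: 2773/1900 ≈ 1.459 → |1.459 − 1.414| = 0.045
B: 916/637 ≈ 1.438 → |1.438 − 1.414| = 0.024
C: 2403/1618 ≈ 1.485 → |1.485 − 1.414| = 0.071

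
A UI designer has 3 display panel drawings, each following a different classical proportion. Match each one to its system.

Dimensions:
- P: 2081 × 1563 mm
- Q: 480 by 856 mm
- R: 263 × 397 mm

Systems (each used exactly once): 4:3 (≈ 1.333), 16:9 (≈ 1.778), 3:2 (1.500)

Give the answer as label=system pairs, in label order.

P=4:3, Q=16:9, R=3:2

P = 2081/1563 ≈ 1.331 → 4:3 (1.333)
Q = 856/480 ≈ 1.783 → 16:9 (1.778)
R = 397/263 ≈ 1.510 → 3:2 (1.500)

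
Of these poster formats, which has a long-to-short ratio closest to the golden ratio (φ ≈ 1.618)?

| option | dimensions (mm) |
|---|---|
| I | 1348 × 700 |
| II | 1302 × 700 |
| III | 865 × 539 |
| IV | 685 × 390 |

III

Target golden ratio ≈ 1.618.
I: 1.926 (Δ0.308)  II: 1.860 (Δ0.242)  III: 1.605 (Δ0.013)  IV: 1.756 (Δ0.138)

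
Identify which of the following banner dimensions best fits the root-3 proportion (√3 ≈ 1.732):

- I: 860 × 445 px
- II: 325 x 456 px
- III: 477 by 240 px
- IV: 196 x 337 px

IV

Target root-3 ≈ 1.732.
I: 1.933 (Δ0.201)  II: 1.403 (Δ0.329)  III: 1.988 (Δ0.256)  IV: 1.719 (Δ0.013)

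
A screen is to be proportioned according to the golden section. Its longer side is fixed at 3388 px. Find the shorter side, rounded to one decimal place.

golden ratio ≈ 1.61803.
Shorter side = 3388 ÷ 1.61803 ≈ 2093.904 → 2093.9 px.

2093.9 px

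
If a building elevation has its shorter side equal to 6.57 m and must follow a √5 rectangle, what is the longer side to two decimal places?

14.69 m

root-5 ≈ 2.23607.
Longer side = 6.57 × 2.23607 ≈ 14.6910 → 14.69 m.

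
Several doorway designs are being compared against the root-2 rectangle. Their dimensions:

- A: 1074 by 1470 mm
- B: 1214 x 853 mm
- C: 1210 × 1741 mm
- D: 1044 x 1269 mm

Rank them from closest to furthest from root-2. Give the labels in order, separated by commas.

B, C, A, D

Ratios: A = 1470 / 1074 ≈ 1.369; B = 1214 / 853 ≈ 1.423; C = 1741 / 1210 ≈ 1.439; D = 1269 / 1044 ≈ 1.216.
|Δ from 1.414|: A 0.045; B 0.009; C 0.025; D 0.198.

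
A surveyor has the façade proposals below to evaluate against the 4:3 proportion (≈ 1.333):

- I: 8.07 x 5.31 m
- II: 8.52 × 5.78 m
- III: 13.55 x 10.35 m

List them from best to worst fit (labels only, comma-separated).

III, II, I

Ratios: I = 8.07 / 5.31 ≈ 1.520; II = 8.52 / 5.78 ≈ 1.474; III = 13.55 / 10.35 ≈ 1.309.
|Δ from 1.333|: I 0.187; II 0.141; III 0.024.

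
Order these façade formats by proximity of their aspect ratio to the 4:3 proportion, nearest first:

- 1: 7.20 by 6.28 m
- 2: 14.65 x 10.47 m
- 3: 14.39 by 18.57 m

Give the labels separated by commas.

3, 2, 1

Ratios: 1 = 7.20 / 6.28 ≈ 1.146; 2 = 14.65 / 10.47 ≈ 1.399; 3 = 18.57 / 14.39 ≈ 1.290.
|Δ from 1.333|: 1 0.187; 2 0.066; 3 0.043.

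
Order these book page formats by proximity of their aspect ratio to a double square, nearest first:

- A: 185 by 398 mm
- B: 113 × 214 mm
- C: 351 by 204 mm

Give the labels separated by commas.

Ratios: A = 398 / 185 ≈ 2.151; B = 214 / 113 ≈ 1.894; C = 351 / 204 ≈ 1.721.
|Δ from 2.000|: A 0.151; B 0.106; C 0.279.

B, A, C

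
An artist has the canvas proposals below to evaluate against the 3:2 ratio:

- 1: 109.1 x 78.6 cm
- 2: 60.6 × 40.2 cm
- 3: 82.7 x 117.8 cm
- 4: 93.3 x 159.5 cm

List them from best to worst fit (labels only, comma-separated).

Ratios: 1 = 109.1 / 78.6 ≈ 1.388; 2 = 60.6 / 40.2 ≈ 1.507; 3 = 117.8 / 82.7 ≈ 1.424; 4 = 159.5 / 93.3 ≈ 1.710.
|Δ from 1.500|: 1 0.112; 2 0.007; 3 0.076; 4 0.210.

2, 3, 1, 4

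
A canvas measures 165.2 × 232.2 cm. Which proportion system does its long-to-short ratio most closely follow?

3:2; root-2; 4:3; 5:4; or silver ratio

root-2

232.2/165.2 ≈ 1.406. Nearest candidates are root-2 (1.414, off by 0.008) and 4:3 (1.333, off by 0.073).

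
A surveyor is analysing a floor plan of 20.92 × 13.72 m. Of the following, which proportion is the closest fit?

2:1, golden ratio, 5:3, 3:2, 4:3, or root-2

3:2

20.92/13.72 ≈ 1.525. Nearest candidates are 3:2 (1.500, off by 0.025) and golden ratio (1.618, off by 0.093).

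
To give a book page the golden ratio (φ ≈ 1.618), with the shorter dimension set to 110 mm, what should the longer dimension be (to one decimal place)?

golden ratio ≈ 1.61803.
Longer side = 110 × 1.61803 ≈ 177.983 → 178.0 mm.

178.0 mm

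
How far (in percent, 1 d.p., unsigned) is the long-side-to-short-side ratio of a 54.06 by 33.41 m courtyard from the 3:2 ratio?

7.9%

Ratio = 54.06 / 33.41 ≈ 1.6181.
Ideal 3:2 = 1.5000. |1.6181 − 1.5000| / 1.5000 ≈ 7.87% → 7.9%.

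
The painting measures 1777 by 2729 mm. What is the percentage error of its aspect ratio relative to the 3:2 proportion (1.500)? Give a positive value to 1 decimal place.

2.4%

Ratio = 2729 / 1777 ≈ 1.5357.
Ideal 3:2 = 1.5000. |1.5357 − 1.5000| / 1.5000 ≈ 2.38% → 2.4%.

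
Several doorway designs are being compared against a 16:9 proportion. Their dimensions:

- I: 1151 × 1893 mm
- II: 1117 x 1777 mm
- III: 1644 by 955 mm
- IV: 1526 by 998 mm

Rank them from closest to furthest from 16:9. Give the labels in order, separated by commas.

III, I, II, IV

Ratios: I = 1893 / 1151 ≈ 1.645; II = 1777 / 1117 ≈ 1.591; III = 1644 / 955 ≈ 1.721; IV = 1526 / 998 ≈ 1.529.
|Δ from 1.778|: I 0.133; II 0.187; III 0.057; IV 0.249.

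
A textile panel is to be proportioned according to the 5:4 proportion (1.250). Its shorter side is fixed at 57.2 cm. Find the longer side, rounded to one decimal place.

71.5 cm

5:4 = 1.25000.
Longer side = 57.2 × 1.25000 ≈ 71.500 → 71.5 cm.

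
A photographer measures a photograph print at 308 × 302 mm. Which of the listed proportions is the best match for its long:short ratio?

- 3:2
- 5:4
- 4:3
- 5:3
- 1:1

308/302 ≈ 1.020. Nearest candidates are 1:1 (1.000, off by 0.020) and 5:4 (1.250, off by 0.230).

1:1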